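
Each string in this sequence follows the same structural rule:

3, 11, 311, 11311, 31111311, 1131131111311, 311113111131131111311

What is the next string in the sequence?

1131131111311311113111131131111311

Each term (from the third on) is the two preceding terms concatenated in order: term 3 = 3·11 = 311.
The next term joins 1131131111311 and 311113111131131111311.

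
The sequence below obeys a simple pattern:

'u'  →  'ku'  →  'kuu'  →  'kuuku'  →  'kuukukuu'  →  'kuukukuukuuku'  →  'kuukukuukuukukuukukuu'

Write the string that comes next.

kuukukuukuukukuukukuukuukukuukuuku

This is a Fibonacci-style word recurrence s(k) = s(k−1)·s(k−2): e.g. ku·u = kuu.
The next term joins kuukukuukuukukuukukuu and kuukukuukuuku.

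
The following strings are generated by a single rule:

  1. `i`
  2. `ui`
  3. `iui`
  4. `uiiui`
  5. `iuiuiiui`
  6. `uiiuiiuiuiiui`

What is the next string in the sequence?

iuiuiiuiuiiuiiuiuiiui

Each term (from the third on) is the two preceding terms concatenated in order: term 3 = i·ui = iui.
So term 7 is iuiuiiui·uiiuiiuiuiiui.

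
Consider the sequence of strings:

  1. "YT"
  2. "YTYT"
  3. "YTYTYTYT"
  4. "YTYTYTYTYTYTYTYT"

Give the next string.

YTYTYTYTYTYTYTYTYTYTYTYTYTYTYTYT

Each string is two copies of the previous one concatenated.
So the next term is two copies of YTYTYTYTYTYTYTYT.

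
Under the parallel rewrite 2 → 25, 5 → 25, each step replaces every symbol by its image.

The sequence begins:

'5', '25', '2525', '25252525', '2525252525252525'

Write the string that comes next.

25252525252525252525252525252525

Applying the rule to each of the 16 symbols of 2525252525252525 gives the pieces 25 25 25 25 25 25 25 25 25 25 25 25 25 25 25 25, which concatenate to the answer.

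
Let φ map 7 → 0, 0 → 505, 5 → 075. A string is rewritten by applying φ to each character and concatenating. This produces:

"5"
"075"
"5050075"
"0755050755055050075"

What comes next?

Rewriting the 19 symbols of 0755050755055050075 one by one yields 505 0 075 075 505 075 505 0 075 075 505 075 075 505 075 505 505 0 075; concatenated:

505007507550507550500750755050750755050755055050075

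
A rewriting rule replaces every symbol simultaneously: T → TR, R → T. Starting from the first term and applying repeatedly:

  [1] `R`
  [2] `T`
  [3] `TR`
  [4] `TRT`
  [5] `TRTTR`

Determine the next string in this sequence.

Apply φ to TRTTR symbol by symbol: T→TR, R→T, T→TR, T→TR, R→T; joined: TR T TR TR T.

TRTTRTRT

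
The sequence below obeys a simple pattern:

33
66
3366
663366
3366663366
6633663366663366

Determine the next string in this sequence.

33666633666633663366663366

From term 3 onward, concatenate the second-to-last term with the last: 33·66 = 3366, 66·3366 = 663366, …
So term 7 is 3366663366·6633663366663366.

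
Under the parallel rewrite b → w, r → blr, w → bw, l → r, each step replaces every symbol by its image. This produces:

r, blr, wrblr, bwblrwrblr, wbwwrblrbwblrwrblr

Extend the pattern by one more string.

bwwbwbwblrwrblrwbwwrblrbwblrwrblr

Replace each of the 18 characters of wbwwrblrbwblrwrblr in place — bw w bw bw blr w r blr w bw w r blr bw blr w r blr — and concatenate.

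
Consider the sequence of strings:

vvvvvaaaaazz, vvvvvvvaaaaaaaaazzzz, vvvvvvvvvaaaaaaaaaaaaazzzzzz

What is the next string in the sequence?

vvvvvvvvvvvaaaaaaaaaaaaaaaaazzzzzzzz

Each string has the form v^{2n+3} a^{4n+1} z^{2n} (n = 1, 2, …).
For the next term, n = 4, so the run lengths are 11, 17, 8.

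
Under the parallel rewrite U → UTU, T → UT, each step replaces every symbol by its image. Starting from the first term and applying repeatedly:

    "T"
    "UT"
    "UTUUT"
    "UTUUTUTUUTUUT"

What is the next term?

Replace each of the 13 characters of UTUUTUTUUTUUT in place — UTU UT UTU UTU UT UTU UT UTU UTU UT UTU UTU UT — and concatenate.

UTUUTUTUUTUUTUTUUTUTUUTUUTUTUUTUUT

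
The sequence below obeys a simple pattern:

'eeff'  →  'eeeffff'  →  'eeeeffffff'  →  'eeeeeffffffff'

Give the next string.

Each string has the form e^{n+1} f^{2n} (n = 1, 2, …).
Setting n = 5 gives 6, 10 characters in each block.

eeeeeeffffffffff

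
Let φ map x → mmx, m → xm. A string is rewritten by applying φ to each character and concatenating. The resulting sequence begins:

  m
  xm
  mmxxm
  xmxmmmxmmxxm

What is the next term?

mmxxmmmxxmxmxmmmxxmxmmmxmmxxm

Rewriting each symbol of xmxmmmxmmxxm: x→mmx, m→xm, x→mmx, m→xm, m→xm, m→xm, x→mmx, m→xm, m→xm, x→mmx, x→mmx, m→xm, which concatenates to mmx xm mmx xm xm xm mmx xm xm mmx mmx xm.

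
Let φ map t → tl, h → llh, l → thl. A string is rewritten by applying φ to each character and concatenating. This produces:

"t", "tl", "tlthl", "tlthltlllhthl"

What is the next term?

Applying the rule to each of the 13 symbols of tlthltlllhthl gives the pieces tl thl tl llh thl tl thl thl thl llh tl llh thl, which concatenate to the answer.

tlthltlllhthltlthlthlthlllhtlllhthl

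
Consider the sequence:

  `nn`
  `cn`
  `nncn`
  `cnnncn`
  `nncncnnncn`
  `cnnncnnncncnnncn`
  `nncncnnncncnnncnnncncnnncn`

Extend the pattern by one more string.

cnnncnnncncnnncnnncncnnncncnnncnnncncnnncn

This is a Fibonacci-style word recurrence s(k) = s(k−2)·s(k−1): e.g. nn·cn = nncn.
Continuing: cnnncnnncncnnncn · nncncnnncncnnncnnncncnnncn gives term 8.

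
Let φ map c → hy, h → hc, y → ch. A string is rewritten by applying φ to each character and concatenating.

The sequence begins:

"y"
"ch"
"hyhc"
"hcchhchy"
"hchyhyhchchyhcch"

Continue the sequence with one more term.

φ(hchyhyhchchyhcch) expands symbol-by-symbol to hc hy hc ch hc ch hc hy hc hy hc ch hc hy hy hc; joining the 16 pieces gives the next term.

hchyhcchhcchhchyhchyhcchhchyhyhc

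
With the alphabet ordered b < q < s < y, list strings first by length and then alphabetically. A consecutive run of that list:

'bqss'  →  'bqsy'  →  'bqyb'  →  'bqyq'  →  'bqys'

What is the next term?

Treat bqys as a base-4 numeral over the given alphabet and add one, carrying through any trailing y's.

bqyy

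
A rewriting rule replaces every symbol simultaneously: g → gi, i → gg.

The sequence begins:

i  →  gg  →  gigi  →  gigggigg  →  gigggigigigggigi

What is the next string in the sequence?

φ(gigggigigigggigi) expands symbol-by-symbol to gi gg gi gi gi gg gi gg gi gg gi gi gi gg gi gg; joining the 16 pieces gives the next term.

gigggigigigggigggigggigigigggigg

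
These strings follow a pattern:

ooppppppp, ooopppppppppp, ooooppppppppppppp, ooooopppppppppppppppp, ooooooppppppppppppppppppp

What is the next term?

ooooooopppppppppppppppppppppp

Each string has the form o^{n} p^{3n+1}, where the shown terms are n = 2, 3, 4, 5, 6.
Setting n = 7 gives 7, 22 characters in each block.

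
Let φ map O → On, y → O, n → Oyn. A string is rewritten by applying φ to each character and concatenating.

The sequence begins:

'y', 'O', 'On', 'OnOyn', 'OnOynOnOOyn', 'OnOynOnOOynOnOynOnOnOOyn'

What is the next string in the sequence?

φ(OnOynOnOOynOnOynOnOnOOyn) expands symbol-by-symbol to On Oyn On O Oyn On Oyn On On O Oyn On Oyn On O Oyn On Oyn On Oyn On On O Oyn; joining the 24 pieces gives the next term.

OnOynOnOOynOnOynOnOnOOynOnOynOnOOynOnOynOnOynOnOnOOyn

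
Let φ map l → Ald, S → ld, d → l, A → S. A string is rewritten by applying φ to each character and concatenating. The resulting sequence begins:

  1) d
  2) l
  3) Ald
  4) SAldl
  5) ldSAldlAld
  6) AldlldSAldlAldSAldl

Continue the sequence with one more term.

Applying the rule to each of the 19 symbols of AldlldSAldlAldSAldl gives the pieces S Ald l Ald Ald l ld S Ald l Ald S Ald l ld S Ald l Ald, which concatenate to the answer.

SAldlAldAldlldSAldlAldSAldlldSAldlAld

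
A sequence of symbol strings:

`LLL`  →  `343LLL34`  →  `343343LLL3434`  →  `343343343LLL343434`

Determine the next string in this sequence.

s(k+1) = 343·s(k)·34, so each term gains 343 as a prefix and 34 as a suffix.
One more step from 343343343LLL343434 gives the answer.

343343343343LLL34343434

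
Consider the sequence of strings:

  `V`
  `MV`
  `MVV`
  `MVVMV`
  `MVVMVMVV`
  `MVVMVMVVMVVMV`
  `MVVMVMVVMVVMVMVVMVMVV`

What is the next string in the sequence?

This is a Fibonacci-style word recurrence s(k) = s(k−1)·s(k−2): e.g. MV·V = MVV.
So term 8 is MVVMVMVVMVVMVMVVMVMVV·MVVMVMVVMVVMV.

MVVMVMVVMVVMVMVVMVMVVMVVMVMVVMVVMV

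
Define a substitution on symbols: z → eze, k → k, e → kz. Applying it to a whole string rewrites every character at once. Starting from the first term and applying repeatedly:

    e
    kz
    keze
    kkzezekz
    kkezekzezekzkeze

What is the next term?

Replace each of the 16 characters of kkezekzezekzkeze in place — k k kz eze kz k eze kz eze kz k eze k kz eze kz — and concatenate.

kkkzezekzkezekzezekzkezekkzezekz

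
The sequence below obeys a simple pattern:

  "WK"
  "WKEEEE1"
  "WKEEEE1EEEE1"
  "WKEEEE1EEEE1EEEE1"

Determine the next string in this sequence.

The strings grow by a fixed suffix EEEE1 each time.
Applying this once more to WKEEEE1EEEE1EEEE1:

WKEEEE1EEEE1EEEE1EEEE1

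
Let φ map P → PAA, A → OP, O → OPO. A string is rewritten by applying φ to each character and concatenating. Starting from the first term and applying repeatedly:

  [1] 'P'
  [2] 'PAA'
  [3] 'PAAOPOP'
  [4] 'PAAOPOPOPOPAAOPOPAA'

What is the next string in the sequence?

PAAOPOPOPOPAAOPOPAAOPOPAAOPOPAAOPOPOPOPAAOPOPAAOPOP

Replace each of the 19 characters of PAAOPOPOPOPAAOPOPAA in place — PAA OP OP OPO PAA OPO PAA OPO PAA OPO PAA OP OP OPO PAA OPO PAA OP OP — and concatenate.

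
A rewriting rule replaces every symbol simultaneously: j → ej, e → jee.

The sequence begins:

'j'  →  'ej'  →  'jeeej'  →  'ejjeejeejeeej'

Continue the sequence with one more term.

jeeejejjeejeeejjeejeeejjeejeejeeej

Applying the rule to each of the 13 symbols of ejjeejeejeeej gives the pieces jee ej ej jee jee ej jee jee ej jee jee jee ej, which concatenate to the answer.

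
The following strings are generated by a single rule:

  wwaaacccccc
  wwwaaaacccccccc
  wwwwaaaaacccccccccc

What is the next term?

wwwwwaaaaaacccccccccccc

Reading off run lengths: w runs 2, 3, 4; a runs 3, 4, 5; c runs 6, 8, 10 — each is linear in n, where the shown terms are n = 3, 4, 5.
For the next term, n = 6, so the run lengths are 5, 6, 12.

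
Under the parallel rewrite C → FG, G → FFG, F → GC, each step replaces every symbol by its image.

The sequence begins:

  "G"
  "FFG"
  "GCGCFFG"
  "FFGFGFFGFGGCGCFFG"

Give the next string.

Applying the rule to each of the 17 symbols of FFGFGFFGFGGCGCFFG gives the pieces GC GC FFG GC FFG GC GC FFG GC FFG FFG FG FFG FG GC GC FFG, which concatenate to the answer.

GCGCFFGGCFFGGCGCFFGGCFFGFFGFGFFGFGGCGCFFG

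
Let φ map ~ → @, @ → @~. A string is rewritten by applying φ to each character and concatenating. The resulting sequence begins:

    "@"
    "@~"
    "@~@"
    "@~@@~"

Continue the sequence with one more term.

@~@@~@~@

Expanding @~@@~: @→@~, ~→@, @→@~, @→@~, ~→@. Concatenated: @~ @ @~ @~ @.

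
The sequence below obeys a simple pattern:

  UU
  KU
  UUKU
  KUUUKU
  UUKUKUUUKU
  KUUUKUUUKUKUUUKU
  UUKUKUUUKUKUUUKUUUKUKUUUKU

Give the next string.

KUUUKUUUKUKUUUKUUUKUKUUUKUKUUUKUUUKUKUUUKU

Each term (from the third on) is the two preceding terms concatenated in order: term 3 = UU·KU = UUKU.
Continuing: KUUUKUUUKUKUUUKU · UUKUKUUUKUKUUUKUUUKUKUUUKU gives term 8.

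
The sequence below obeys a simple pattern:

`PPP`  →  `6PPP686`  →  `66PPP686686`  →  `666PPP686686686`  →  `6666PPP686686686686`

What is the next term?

Every step adds 6 to the front and 686 to the end of the previous string.
Applying this once more to 6666PPP686686686686:

66666PPP686686686686686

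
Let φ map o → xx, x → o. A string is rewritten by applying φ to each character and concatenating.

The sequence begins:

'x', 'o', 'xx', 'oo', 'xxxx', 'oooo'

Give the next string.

Apply φ to oooo symbol by symbol: o→xx, o→xx, o→xx, o→xx; joined: xx xx xx xx.

xxxxxxxx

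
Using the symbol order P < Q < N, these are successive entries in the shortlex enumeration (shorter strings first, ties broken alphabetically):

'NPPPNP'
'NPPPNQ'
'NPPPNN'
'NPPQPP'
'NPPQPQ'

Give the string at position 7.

NPPQQP

Stepping forward 2 times from NPPQPQ: NPPQPQ → NPPQPN, then the target.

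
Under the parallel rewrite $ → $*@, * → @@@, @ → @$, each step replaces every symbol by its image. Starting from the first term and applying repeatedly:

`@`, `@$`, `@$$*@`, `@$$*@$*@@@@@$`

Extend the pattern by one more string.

Replace each of the 13 characters of @$$*@$*@@@@@$ in place — @$ $*@ $*@ @@@ @$ $*@ @@@ @$ @$ @$ @$ @$ $*@ — and concatenate.

@$$*@$*@@@@@$$*@@@@@$@$@$@$@$$*@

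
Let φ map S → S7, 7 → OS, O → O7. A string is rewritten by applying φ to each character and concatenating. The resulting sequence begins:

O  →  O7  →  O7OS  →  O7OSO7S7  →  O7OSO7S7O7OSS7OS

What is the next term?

O7OSO7S7O7OSS7OSO7OSO7S7S7OSO7S7

φ(O7OSO7S7O7OSS7OS) expands symbol-by-symbol to O7 OS O7 S7 O7 OS S7 OS O7 OS O7 S7 S7 OS O7 S7; joining the 16 pieces gives the next term.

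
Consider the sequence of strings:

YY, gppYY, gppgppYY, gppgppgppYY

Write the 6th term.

gppgppgppgppgppYY

Every step adds gpp at the front: s(k+1) = gpp·s(k).
From gppgppgppYY, 2 further steps: gppgppgppYY → gppgppgppgppYY → (answer).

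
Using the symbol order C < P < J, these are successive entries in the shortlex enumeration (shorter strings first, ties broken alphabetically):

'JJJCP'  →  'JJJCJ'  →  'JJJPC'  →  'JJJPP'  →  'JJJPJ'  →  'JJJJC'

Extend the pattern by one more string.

JJJJP

The successor of JJJJC increments the rightmost position that isn't already J and resets every position after it to C.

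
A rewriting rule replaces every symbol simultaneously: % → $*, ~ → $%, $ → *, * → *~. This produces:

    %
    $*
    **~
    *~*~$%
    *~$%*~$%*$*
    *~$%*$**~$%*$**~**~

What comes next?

φ(*~$%*$**~$%*$**~**~) expands symbol-by-symbol to *~ $% * $* *~ * *~ *~ $% * $* *~ * *~ *~ $% *~ *~ $%; joining the 19 pieces gives the next term.

*~$%*$**~**~*~$%*$**~**~*~$%*~*~$%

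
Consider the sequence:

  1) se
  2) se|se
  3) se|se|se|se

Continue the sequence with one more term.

se|se|se|se|se|se|se|se

s(k+1) = s(k)·|·s(k) — each term doubles the last with '|' between the halves.
One more doubling of se|se|se|se gives the answer.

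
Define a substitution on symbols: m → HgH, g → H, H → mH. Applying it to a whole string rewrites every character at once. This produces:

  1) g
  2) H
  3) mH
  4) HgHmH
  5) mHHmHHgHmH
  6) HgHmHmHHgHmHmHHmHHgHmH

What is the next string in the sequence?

Replace each of the 22 characters of HgHmHmHHgHmHmHHmHHgHmH in place — mH H mH HgH mH HgH mH mH H mH HgH mH HgH mH mH HgH mH mH H mH HgH mH — and concatenate.

mHHmHHgHmHHgHmHmHHmHHgHmHHgHmHmHHgHmHmHHmHHgHmH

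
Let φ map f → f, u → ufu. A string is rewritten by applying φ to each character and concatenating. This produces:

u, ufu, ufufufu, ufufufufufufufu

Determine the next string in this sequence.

φ(ufufufufufufufu) expands symbol-by-symbol to ufu f ufu f ufu f ufu f ufu f ufu f ufu f ufu; joining the 15 pieces gives the next term.

ufufufufufufufufufufufufufufufu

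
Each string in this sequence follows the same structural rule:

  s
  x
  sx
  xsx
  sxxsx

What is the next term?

This is a Fibonacci-style word recurrence s(k) = s(k−2)·s(k−1): e.g. s·x = sx.
Continuing: xsx · sxxsx gives term 6.

xsxsxxsx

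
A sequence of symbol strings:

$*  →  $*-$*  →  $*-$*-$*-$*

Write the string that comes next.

s(k+1) = s(k)·-·s(k) — each term doubles the last with '-' between the halves.
Doubling $*-$*-$*-$* with '-' between the halves:

$*-$*-$*-$*-$*-$*-$*-$*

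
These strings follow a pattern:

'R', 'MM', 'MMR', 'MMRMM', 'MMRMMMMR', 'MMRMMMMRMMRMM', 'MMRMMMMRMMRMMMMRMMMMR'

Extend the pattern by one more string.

MMRMMMMRMMRMMMMRMMMMRMMRMMMMRMMRMM

From term 3 onward, concatenate the last term with the second-to-last: MM·R = MMR, MMR·MM = MMRMM, …
So term 8 is MMRMMMMRMMRMMMMRMMMMR·MMRMMMMRMMRMM.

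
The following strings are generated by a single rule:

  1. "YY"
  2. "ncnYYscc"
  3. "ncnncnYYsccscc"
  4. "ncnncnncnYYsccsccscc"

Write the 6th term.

Every step adds ncn to the front and scc to the end of the previous string.
From ncnncnncnYYsccsccscc, 2 further steps: ncnncnncnYYsccsccscc → ncnncnncnncnYYsccsccsccscc → (answer).

ncnncnncnncnncnYYsccsccsccsccscc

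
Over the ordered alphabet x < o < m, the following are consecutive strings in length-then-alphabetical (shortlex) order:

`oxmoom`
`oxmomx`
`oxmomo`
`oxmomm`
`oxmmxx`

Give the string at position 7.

oxmmxm

Continuing the enumeration 2 steps past oxmmxx: oxmmxx → oxmmxo → (answer).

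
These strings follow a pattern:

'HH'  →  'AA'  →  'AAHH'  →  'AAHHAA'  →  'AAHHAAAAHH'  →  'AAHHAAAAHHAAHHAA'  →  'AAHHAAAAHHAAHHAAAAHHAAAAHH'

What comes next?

AAHHAAAAHHAAHHAAAAHHAAAAHHAAHHAAAAHHAAHHAA

Each term (from the third on) is the previous term followed by the one before it: term 3 = AA·HH = AAHH.
So term 8 is AAHHAAAAHHAAHHAAAAHHAAAAHH·AAHHAAAAHHAAHHAA.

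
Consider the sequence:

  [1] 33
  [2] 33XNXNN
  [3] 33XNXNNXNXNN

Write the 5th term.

The strings grow by a fixed suffix XNXNN each time.
From 33XNXNNXNXNN, 2 further steps: 33XNXNNXNXNN → 33XNXNNXNXNNXNXNN → (answer).

33XNXNNXNXNNXNXNNXNXNN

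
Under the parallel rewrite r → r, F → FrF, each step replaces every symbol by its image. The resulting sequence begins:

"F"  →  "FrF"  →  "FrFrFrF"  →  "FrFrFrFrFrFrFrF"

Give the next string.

Rewriting the 15 symbols of FrFrFrFrFrFrFrF one by one yields FrF r FrF r FrF r FrF r FrF r FrF r FrF r FrF; concatenated:

FrFrFrFrFrFrFrFrFrFrFrFrFrFrFrF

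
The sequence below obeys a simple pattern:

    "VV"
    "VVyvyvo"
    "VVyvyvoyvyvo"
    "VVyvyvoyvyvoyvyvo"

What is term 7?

The strings grow by a fixed suffix yvyvo each time.
From VVyvyvoyvyvoyvyvo, 3 further steps: VVyvyvoyvyvoyvyvo → VVyvyvoyvyvoyvyvoyvyvo → VVyvyvoyvyvoyvyvoyvyvoyvyvo → (answer).

VVyvyvoyvyvoyvyvoyvyvoyvyvoyvyvo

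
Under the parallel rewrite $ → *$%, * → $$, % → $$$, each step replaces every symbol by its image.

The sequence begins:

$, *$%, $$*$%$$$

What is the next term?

*$%*$%$$*$%$$$*$%*$%*$%

Rewriting each symbol of $$*$%$$$: $→*$%, $→*$%, *→$$, $→*$%, %→$$$, $→*$%, $→*$%, $→*$%, which concatenates to *$% *$% $$ *$% $$$ *$% *$% *$%.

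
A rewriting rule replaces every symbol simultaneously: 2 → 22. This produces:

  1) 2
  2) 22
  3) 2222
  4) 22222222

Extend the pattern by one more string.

2222222222222222

Expanding 22222222: 2→22, 2→22, 2→22, 2→22, 2→22, 2→22, 2→22, 2→22. Concatenated: 22 22 22 22 22 22 22 22.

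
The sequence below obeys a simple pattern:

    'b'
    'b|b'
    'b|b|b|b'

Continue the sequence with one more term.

b|b|b|b|b|b|b|b

s(k+1) = s(k)·|·s(k) — each term doubles the last with '|' between the halves.
One more doubling of b|b|b|b gives the answer.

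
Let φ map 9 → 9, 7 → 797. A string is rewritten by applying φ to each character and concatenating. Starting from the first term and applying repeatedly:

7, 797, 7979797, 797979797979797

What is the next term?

Replace each of the 15 characters of 797979797979797 in place — 797 9 797 9 797 9 797 9 797 9 797 9 797 9 797 — and concatenate.

7979797979797979797979797979797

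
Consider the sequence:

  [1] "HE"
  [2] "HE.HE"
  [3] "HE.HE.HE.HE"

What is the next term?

HE.HE.HE.HE.HE.HE.HE.HE

Each string is two copies of the previous one joined by '.'.
So the next term is two copies of HE.HE.HE.HE with '.' between the halves.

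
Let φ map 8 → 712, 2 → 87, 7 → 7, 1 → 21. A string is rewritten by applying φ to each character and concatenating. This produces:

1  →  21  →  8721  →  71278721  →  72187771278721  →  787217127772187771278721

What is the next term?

Applying the rule to each of the 24 symbols of 787217127772187771278721 gives the pieces 7 712 7 87 21 7 21 87 7 7 7 87 21 712 7 7 7 21 87 7 712 7 87 21, which concatenate to the answer.

7712787217218777787217127772187771278721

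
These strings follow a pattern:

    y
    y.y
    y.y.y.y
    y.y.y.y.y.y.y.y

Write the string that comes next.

s(k+1) = s(k)·.·s(k) — each term doubles the last with '.' between the halves.
Doubling y.y.y.y.y.y.y.y with '.' between the halves:

y.y.y.y.y.y.y.y.y.y.y.y.y.y.y.y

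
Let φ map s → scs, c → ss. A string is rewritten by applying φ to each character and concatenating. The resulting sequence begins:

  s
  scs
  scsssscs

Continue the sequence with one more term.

Rewriting each symbol of scsssscs: s→scs, c→ss, s→scs, s→scs, s→scs, s→scs, c→ss, s→scs, which concatenates to scs ss scs scs scs scs ss scs.

scsssscsscsscsscsssscs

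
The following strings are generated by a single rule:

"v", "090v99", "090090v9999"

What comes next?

s(k+1) = 090·s(k)·99, so each term gains 090 as a prefix and 99 as a suffix.
One more step from 090090v9999 gives the answer.

090090090v999999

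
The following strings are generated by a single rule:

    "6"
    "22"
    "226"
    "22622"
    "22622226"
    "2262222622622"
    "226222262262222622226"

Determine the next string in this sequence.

2262222622622226222262262222622622

Each term (from the third on) is the previous term followed by the one before it: term 3 = 22·6 = 226.
The next term joins 226222262262222622226 and 2262222622622.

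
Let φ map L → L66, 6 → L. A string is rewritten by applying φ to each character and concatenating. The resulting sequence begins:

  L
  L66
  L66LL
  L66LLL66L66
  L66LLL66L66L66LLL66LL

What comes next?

L66LLL66L66L66LLL66LLL66LLL66L66L66LLL66L66

Applying the rule to each of the 21 symbols of L66LLL66L66L66LLL66LL gives the pieces L66 L L L66 L66 L66 L L L66 L L L66 L L L66 L66 L66 L L L66 L66, which concatenate to the answer.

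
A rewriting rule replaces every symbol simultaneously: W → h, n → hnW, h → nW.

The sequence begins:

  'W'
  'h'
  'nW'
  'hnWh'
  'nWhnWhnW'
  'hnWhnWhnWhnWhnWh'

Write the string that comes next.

Replace each of the 16 characters of hnWhnWhnWhnWhnWh in place — nW hnW h nW hnW h nW hnW h nW hnW h nW hnW h nW — and concatenate.

nWhnWhnWhnWhnWhnWhnWhnWhnWhnWhnW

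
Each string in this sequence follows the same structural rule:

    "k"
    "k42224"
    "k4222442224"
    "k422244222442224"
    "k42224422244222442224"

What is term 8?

Every step adds 42224 to the end: s(k+1) = s(k)·42224.
From k42224422244222442224, 3 further steps: k42224422244222442224 → k4222442224422244222442224 → k422244222442224422244222442224 → (answer).

k42224422244222442224422244222442224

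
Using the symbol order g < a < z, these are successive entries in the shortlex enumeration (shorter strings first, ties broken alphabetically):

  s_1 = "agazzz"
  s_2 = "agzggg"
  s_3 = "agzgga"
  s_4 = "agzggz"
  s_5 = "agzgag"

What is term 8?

agzgzg

Advancing 3 positions from agzgag through agzgag → agzgaa → agzgaz reaches term 8.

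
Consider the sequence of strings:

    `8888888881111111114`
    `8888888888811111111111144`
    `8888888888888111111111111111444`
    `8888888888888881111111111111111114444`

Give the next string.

8888888888888888811111111111111111111144444

The n-th term is 2n+3 8's then 3n 1's then n-2 4's, where the shown terms are n = 3, 4, 5, 6.
At n = 7 the blocks have lengths 17, 21, 5.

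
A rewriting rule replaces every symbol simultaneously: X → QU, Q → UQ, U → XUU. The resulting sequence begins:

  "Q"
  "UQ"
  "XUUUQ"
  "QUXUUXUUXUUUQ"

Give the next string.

UQXUUQUXUUXUUQUXUUXUUQUXUUXUUXUUUQ

Applying the rule to each of the 13 symbols of QUXUUXUUXUUUQ gives the pieces UQ XUU QU XUU XUU QU XUU XUU QU XUU XUU XUU UQ, which concatenate to the answer.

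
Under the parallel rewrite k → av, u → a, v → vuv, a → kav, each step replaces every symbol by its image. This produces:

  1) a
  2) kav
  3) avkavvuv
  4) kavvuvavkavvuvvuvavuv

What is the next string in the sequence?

Applying the rule to each of the 21 symbols of kavvuvavkavvuvvuvavuv gives the pieces av kav vuv vuv a vuv kav vuv av kav vuv vuv a vuv vuv a vuv kav vuv a vuv, which concatenate to the answer.

avkavvuvvuvavuvkavvuvavkavvuvvuvavuvvuvavuvkavvuvavuv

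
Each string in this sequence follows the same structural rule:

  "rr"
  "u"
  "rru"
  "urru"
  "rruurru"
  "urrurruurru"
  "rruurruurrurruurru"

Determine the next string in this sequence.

Each term (from the third on) is the two preceding terms concatenated in order: term 3 = rr·u = rru.
The next term joins urrurruurru and rruurruurrurruurru.

urrurruurrurruurruurrurruurru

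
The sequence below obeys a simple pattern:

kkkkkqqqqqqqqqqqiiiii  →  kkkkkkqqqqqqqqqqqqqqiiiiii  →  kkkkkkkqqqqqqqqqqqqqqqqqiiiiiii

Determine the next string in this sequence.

The n-th term is n+2 k's then 3n+2 q's then n+2 i's, where the shown terms are n = 3, 4, 5.
At n = 6 the blocks have lengths 8, 20, 8.

kkkkkkkkqqqqqqqqqqqqqqqqqqqqiiiiiiii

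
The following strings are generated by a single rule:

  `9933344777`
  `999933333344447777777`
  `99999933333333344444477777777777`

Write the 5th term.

The n-th term is 2n 9's then 3n 3's then 2n 4's then 4n-1 7's (n = 1, 2, …).
Setting n = 5 gives 10, 15, 10, 19 characters in each block.

999999999933333333333333344444444447777777777777777777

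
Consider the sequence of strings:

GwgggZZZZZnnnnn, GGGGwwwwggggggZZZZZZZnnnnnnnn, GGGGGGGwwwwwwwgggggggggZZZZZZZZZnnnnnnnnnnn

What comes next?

Reading off run lengths: G runs 1, 4, 7; w runs 1, 4, 7; g runs 3, 6, 9; Z runs 5, 7, 9; n runs 5, 8, 11 — each is linear in n (n = 1, 2, …).
For the next term, n = 4, so the run lengths are 10, 10, 12, 11, 14.

GGGGGGGGGGwwwwwwwwwwggggggggggggZZZZZZZZZZZnnnnnnnnnnnnnn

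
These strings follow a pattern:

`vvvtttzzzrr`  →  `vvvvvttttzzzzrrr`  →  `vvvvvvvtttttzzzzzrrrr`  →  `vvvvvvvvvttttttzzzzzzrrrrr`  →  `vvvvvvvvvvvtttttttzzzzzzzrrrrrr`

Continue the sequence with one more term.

Reading off run lengths: v runs 3, 5, 7, 9, 11; t runs 3, 4, 5, 6, 7; z runs 3, 4, 5, 6, 7; r runs 2, 3, 4, 5, 6 — each is linear in n (n = 1, 2, …).
Setting n = 6 gives 13, 8, 8, 7 characters in each block.

vvvvvvvvvvvvvttttttttzzzzzzzzrrrrrrr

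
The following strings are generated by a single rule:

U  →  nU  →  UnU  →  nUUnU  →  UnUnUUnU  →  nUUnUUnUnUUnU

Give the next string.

Each term (from the third on) is the two preceding terms concatenated in order: term 3 = U·nU = UnU.
So term 7 is UnUnUUnU·nUUnUUnUnUUnU.

UnUnUUnUnUUnUUnUnUUnU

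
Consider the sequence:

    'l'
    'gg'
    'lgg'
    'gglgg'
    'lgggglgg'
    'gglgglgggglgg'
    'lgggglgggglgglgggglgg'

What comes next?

From term 3 onward, concatenate the second-to-last term with the last: l·gg = lgg, gg·lgg = gglgg, …
So term 8 is gglgglgggglgg·lgggglgggglgglgggglgg.

gglgglgggglgglgggglgggglgglgggglgg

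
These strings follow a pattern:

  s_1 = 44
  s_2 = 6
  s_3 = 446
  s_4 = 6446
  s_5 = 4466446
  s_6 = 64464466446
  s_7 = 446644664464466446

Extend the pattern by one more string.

From term 3 onward, concatenate the second-to-last term with the last: 44·6 = 446, 6·446 = 6446, …
Continuing: 64464466446 · 446644664464466446 gives term 8.

64464466446446644664464466446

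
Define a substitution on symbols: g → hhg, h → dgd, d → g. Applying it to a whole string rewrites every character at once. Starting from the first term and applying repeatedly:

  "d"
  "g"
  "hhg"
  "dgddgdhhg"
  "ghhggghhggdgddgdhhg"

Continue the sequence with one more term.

hhgdgddgdhhghhghhgdgddgdhhghhgghhggghhggdgddgdhhg

φ(ghhggghhggdgddgdhhg) expands symbol-by-symbol to hhg dgd dgd hhg hhg hhg dgd dgd hhg hhg g hhg g g hhg g dgd dgd hhg; joining the 19 pieces gives the next term.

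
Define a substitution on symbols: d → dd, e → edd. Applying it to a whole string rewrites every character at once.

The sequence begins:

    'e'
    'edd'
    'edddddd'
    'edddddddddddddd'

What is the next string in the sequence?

Rewriting the 15 symbols of edddddddddddddd one by one yields edd dd dd dd dd dd dd dd dd dd dd dd dd dd dd; concatenated:

edddddddddddddddddddddddddddddd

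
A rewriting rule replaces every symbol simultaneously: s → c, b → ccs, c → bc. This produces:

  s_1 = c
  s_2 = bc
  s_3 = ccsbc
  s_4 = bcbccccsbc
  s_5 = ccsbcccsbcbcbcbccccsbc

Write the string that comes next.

Rewriting the 22 symbols of ccsbcccsbcbcbcbccccsbc one by one yields bc bc c ccs bc bc bc c ccs bc ccs bc ccs bc ccs bc bc bc bc c ccs bc; concatenated:

bcbccccsbcbcbccccsbcccsbcccsbcccsbcbcbcbccccsbc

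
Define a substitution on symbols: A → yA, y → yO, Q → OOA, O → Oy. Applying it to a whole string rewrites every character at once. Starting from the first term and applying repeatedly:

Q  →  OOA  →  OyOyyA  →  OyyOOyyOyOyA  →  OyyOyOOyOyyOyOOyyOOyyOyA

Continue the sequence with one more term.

Rewriting the 24 symbols of OyyOyOOyOyyOyOOyyOOyyOyA one by one yields Oy yO yO Oy yO Oy Oy yO Oy yO yO Oy yO Oy Oy yO yO Oy Oy yO yO Oy yO yA; concatenated:

OyyOyOOyyOOyOyyOOyyOyOOyyOOyOyyOyOOyOyyOyOOyyOyA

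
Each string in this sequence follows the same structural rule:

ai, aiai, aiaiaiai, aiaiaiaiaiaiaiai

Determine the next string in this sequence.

s(k+1) = s(k)·s(k) — each term doubles the last.
So the next term is two copies of aiaiaiaiaiaiaiai.

aiaiaiaiaiaiaiaiaiaiaiaiaiaiaiai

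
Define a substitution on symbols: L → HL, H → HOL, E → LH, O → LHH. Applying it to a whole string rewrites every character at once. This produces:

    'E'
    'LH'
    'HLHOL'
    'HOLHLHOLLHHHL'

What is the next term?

Applying the rule to each of the 13 symbols of HOLHLHOLLHHHL gives the pieces HOL LHH HL HOL HL HOL LHH HL HL HOL HOL HOL HL, which concatenate to the answer.

HOLLHHHLHOLHLHOLLHHHLHLHOLHOLHOLHL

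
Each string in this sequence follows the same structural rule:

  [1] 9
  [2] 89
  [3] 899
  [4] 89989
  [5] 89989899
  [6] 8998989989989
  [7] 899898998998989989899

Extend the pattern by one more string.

8998989989989899898998998989989989

From term 3 onward, concatenate the last term with the second-to-last: 89·9 = 899, 899·89 = 89989, …
So term 8 is 899898998998989989899·8998989989989.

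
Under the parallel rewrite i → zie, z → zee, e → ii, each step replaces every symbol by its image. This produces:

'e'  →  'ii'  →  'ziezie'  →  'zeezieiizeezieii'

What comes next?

Replace each of the 16 characters of zeezieiizeezieii in place — zee ii ii zee zie ii zie zie zee ii ii zee zie ii zie zie — and concatenate.

zeeiiiizeezieiizieziezeeiiiizeezieiiziezie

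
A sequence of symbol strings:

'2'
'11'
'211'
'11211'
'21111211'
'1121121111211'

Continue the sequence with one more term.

This is a Fibonacci-style word recurrence s(k) = s(k−2)·s(k−1): e.g. 2·11 = 211.
Continuing: 21111211 · 1121121111211 gives term 7.

211112111121121111211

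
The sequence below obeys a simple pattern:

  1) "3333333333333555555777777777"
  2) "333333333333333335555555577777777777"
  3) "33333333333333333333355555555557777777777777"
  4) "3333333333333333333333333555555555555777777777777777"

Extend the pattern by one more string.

333333333333333333333333333335555555555555577777777777777777

The n-th term is 4n+1 3's then 2n 5's then 2n+3 7's, where the shown terms are n = 3, 4, 5, 6.
At n = 7 the blocks have lengths 29, 14, 17.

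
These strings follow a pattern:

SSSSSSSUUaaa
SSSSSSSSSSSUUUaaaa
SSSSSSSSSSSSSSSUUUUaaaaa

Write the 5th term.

Term n consists of 4n-1 S's, followed by n U's, followed by n+1 a's, where the shown terms are n = 2, 3, 4.
For term 5, n = 6, so the run lengths are 23, 6, 7.

SSSSSSSSSSSSSSSSSSSSSSSUUUUUUaaaaaaa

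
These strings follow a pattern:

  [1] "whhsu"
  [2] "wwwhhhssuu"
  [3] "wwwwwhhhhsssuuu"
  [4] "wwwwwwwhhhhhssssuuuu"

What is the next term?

Term n consists of 2n-1 w's, followed by n+1 h's, followed by n s's, followed by n u's (n = 1, 2, …).
At n = 5 the blocks have lengths 9, 6, 5, 5.

wwwwwwwwwhhhhhhsssssuuuuu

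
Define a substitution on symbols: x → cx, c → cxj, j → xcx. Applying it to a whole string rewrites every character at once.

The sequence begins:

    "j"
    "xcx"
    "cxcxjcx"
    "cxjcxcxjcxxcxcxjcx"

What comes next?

Applying the rule to each of the 18 symbols of cxjcxcxjcxxcxcxjcx gives the pieces cxj cx xcx cxj cx cxj cx xcx cxj cx cx cxj cx cxj cx xcx cxj cx, which concatenate to the answer.

cxjcxxcxcxjcxcxjcxxcxcxjcxcxcxjcxcxjcxxcxcxjcx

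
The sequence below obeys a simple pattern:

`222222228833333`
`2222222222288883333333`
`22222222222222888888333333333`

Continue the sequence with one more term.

222222222222222228888888833333333333

Each string has the form 2^{3n+2} 8^{2n-2} 3^{2n+1}, where the shown terms are n = 2, 3, 4.
Setting n = 5 gives 17, 8, 11 characters in each block.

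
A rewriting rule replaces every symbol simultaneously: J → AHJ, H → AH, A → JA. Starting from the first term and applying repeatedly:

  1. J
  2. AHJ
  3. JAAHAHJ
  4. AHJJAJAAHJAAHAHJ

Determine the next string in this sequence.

Rewriting the 16 symbols of AHJJAJAAHJAAHAHJ one by one yields JA AH AHJ AHJ JA AHJ JA JA AH AHJ JA JA AH JA AH AHJ; concatenated:

JAAHAHJAHJJAAHJJAJAAHAHJJAJAAHJAAHAHJ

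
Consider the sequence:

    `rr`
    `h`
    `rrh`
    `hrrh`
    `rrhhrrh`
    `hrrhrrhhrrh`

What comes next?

This is a Fibonacci-style word recurrence s(k) = s(k−2)·s(k−1): e.g. rr·h = rrh.
So term 7 is rrhhrrh·hrrhrrhhrrh.

rrhhrrhhrrhrrhhrrh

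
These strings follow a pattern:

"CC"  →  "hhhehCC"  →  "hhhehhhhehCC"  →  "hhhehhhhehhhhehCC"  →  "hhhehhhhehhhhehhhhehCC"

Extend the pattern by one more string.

hhhehhhhehhhhehhhhehhhhehCC

Every step adds hhheh at the front: s(k+1) = hhheh·s(k).
One more step from hhhehhhhehhhhehhhhehCC gives the answer.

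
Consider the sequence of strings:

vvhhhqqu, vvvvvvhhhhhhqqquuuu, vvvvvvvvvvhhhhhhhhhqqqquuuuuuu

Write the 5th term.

The n-th term is 4n-2 v's then 3n h's then n+1 q's then 3n-2 u's (n = 1, 2, …).
For term 5, n = 5, so the run lengths are 18, 15, 6, 13.

vvvvvvvvvvvvvvvvvvhhhhhhhhhhhhhhhqqqqqquuuuuuuuuuuuu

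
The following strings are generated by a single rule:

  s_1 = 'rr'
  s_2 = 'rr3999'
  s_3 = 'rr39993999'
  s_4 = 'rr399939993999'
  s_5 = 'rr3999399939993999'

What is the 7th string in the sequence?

rr399939993999399939993999

Every step adds 3999 to the end: s(k+1) = s(k)·3999.
From rr3999399939993999, 2 further steps: rr3999399939993999 → rr39993999399939993999 → (answer).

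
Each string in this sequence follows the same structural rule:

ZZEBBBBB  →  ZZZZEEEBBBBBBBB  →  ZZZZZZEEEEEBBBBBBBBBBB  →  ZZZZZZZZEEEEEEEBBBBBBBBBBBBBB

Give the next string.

Term n consists of 2n Z's, followed by 2n-1 E's, followed by 3n+2 B's (n = 1, 2, …).
At n = 5 the blocks have lengths 10, 9, 17.

ZZZZZZZZZZEEEEEEEEEBBBBBBBBBBBBBBBBB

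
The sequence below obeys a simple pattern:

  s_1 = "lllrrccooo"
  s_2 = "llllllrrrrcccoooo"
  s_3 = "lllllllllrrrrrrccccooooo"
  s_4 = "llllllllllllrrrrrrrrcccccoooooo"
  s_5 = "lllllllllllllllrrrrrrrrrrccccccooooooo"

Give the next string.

Reading off run lengths: l runs 3, 6, 9, 12, 15; r runs 2, 4, 6, 8, 10; c runs 2, 3, 4, 5, 6; o runs 3, 4, 5, 6, 7 — each is linear in n (n = 1, 2, …).
At n = 6 the blocks have lengths 18, 12, 7, 8.

llllllllllllllllllrrrrrrrrrrrrcccccccoooooooo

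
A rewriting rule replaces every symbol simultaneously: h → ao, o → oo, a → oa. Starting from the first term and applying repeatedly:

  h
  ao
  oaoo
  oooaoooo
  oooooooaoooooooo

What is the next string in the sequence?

Replace each of the 16 characters of oooooooaoooooooo in place — oo oo oo oo oo oo oo oa oo oo oo oo oo oo oo oo — and concatenate.

oooooooooooooooaoooooooooooooooo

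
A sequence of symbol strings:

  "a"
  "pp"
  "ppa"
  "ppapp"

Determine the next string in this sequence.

ppappppa

From term 3 onward, concatenate the last term with the second-to-last: pp·a = ppa, ppa·pp = ppapp, …
The next term joins ppapp and ppa.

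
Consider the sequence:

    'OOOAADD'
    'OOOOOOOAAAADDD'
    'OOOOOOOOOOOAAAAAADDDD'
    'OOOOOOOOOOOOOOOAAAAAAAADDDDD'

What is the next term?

OOOOOOOOOOOOOOOOOOOAAAAAAAAAADDDDDD

The n-th term is 4n-1 O's then 2n A's then n+1 D's (n = 1, 2, …).
At n = 5 the blocks have lengths 19, 10, 6.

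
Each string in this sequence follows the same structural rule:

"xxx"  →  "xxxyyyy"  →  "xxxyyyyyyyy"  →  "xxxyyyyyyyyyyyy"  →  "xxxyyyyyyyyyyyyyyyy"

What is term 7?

xxxyyyyyyyyyyyyyyyyyyyyyyyy

Every step adds yyyy to the end: s(k+1) = s(k)·yyyy.
From xxxyyyyyyyyyyyyyyyy, 2 further steps: xxxyyyyyyyyyyyyyyyy → xxxyyyyyyyyyyyyyyyyyyyy → (answer).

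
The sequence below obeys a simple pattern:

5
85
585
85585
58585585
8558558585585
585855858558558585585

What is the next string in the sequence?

Each term (from the third on) is the two preceding terms concatenated in order: term 3 = 5·85 = 585.
The next term joins 8558558585585 and 585855858558558585585.

8558558585585585855858558558585585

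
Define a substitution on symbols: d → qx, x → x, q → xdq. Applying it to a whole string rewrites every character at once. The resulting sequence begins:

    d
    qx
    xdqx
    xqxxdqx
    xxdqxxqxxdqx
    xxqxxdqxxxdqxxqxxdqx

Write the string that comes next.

Rewriting the 20 symbols of xxqxxdqxxxdqxxqxxdqx one by one yields x x xdq x x qx xdq x x x qx xdq x x xdq x x qx xdq x; concatenated:

xxxdqxxqxxdqxxxqxxdqxxxdqxxqxxdqx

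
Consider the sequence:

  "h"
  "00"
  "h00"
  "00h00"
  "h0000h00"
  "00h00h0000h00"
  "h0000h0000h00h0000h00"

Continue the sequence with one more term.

00h00h0000h00h0000h0000h00h0000h00

This is a Fibonacci-style word recurrence s(k) = s(k−2)·s(k−1): e.g. h·00 = h00.
The next term joins 00h00h0000h00 and h0000h0000h00h0000h00.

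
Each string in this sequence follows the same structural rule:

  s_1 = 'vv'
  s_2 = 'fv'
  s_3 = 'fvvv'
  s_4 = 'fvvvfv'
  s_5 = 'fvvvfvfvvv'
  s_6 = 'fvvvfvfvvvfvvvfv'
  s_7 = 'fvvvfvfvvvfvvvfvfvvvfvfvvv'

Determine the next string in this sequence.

From term 3 onward, concatenate the last term with the second-to-last: fv·vv = fvvv, fvvv·fv = fvvvfv, …
The next term joins fvvvfvfvvvfvvvfvfvvvfvfvvv and fvvvfvfvvvfvvvfv.

fvvvfvfvvvfvvvfvfvvvfvfvvvfvvvfvfvvvfvvvfv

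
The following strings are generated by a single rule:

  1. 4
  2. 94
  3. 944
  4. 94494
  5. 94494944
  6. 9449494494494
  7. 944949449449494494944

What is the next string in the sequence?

9449494494494944949449449494494494

Each term (from the third on) is the previous term followed by the one before it: term 3 = 94·4 = 944.
The next term joins 944949449449494494944 and 9449494494494.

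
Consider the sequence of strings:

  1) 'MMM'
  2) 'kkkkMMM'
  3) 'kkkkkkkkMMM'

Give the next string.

kkkkkkkkkkkkMMM

Every step adds kkkk at the front: s(k+1) = kkkk·s(k).
So the next term is kkkk·kkkkkkkkMMM.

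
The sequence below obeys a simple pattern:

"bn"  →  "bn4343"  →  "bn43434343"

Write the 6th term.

The strings grow by a fixed suffix 4343 each time.
From bn43434343, 3 further steps: bn43434343 → bn434343434343 → bn4343434343434343 → (answer).

bn43434343434343434343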